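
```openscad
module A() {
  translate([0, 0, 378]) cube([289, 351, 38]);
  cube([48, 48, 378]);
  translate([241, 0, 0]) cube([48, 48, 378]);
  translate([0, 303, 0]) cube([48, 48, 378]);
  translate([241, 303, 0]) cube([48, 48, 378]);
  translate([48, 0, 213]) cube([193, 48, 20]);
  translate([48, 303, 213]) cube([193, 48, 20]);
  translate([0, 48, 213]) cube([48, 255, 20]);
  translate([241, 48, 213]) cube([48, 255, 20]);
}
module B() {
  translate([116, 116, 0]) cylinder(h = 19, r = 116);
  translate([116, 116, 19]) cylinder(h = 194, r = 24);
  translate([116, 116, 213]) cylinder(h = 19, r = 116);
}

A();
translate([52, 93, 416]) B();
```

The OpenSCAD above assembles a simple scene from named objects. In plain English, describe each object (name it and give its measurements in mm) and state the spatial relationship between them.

A is a four-legged stool. The seat is a 289×351×38 mm slab whose top surface is at z = 416 mm; four square legs, each 48×48 mm in cross-section, run from the floor (z = 0) to the underside of the seat, each flush with a corner of the seat. Four stretchers, 48 mm wide and 20 mm tall, connect adjacent legs with their undersides at z = 213 mm, each running between the inner faces of the legs it joins and aligned with the legs' outer faces on the other axis.

B is a spool: two coaxial disc flanges of radius 116 mm and thickness 19 mm, joined by a core cylinder of radius 24 mm and height 194 mm. The lower flange rests on z = 0 and the three cylinders share a vertical axis.

The spool is on top of the stool.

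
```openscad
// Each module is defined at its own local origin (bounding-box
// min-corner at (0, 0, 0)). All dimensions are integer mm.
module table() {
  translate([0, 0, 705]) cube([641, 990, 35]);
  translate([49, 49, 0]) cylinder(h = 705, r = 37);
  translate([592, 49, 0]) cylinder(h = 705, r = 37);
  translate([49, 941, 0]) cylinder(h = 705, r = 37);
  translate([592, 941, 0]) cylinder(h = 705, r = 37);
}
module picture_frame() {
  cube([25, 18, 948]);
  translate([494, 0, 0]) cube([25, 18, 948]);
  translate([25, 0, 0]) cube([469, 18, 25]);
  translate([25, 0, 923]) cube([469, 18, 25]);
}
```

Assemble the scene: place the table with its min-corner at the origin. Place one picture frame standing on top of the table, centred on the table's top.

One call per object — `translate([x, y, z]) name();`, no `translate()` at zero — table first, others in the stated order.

table();
translate([61, 486, 740]) picture_frame();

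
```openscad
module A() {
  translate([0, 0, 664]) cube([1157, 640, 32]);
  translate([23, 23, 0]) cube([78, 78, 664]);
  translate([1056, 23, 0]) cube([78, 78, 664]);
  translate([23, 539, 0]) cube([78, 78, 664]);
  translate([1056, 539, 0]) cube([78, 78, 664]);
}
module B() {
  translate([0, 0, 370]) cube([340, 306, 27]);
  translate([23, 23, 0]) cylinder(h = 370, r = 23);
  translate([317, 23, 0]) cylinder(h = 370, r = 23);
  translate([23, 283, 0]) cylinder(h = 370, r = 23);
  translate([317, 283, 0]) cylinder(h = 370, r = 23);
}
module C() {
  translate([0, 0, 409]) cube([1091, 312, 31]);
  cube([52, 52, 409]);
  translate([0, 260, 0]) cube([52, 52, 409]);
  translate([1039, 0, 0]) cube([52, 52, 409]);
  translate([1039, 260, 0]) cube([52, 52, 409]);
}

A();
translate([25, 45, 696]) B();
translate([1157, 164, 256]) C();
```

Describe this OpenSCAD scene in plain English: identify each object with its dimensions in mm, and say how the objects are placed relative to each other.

A is a table with a 1157×640 mm rectangular top, 32 mm thick, top surface at z = 696 mm, supported by four 78×78 mm square legs, each inset 23 mm from the nearest pair of top edges, running from the floor.

B is a simple wooden stool: a rectangular seat 340 mm (x) by 306 mm (y), 27 mm thick, top face at z = 397 mm, on four round legs, each 46 mm in diameter. The legs rest on z = 0, each leg's axis is inset half a diameter from the nearest pair of seat edges (so the leg's bounding box is flush with the corner).

C is a bench: a 1091×312 mm seat slab, 31 mm thick, top at z = 440 mm, on four 52×52 mm square legs flush with the seat corners and standing on z = 0.

The stool is on top of the table. The bench is beside the table with their tops flush at z = 696.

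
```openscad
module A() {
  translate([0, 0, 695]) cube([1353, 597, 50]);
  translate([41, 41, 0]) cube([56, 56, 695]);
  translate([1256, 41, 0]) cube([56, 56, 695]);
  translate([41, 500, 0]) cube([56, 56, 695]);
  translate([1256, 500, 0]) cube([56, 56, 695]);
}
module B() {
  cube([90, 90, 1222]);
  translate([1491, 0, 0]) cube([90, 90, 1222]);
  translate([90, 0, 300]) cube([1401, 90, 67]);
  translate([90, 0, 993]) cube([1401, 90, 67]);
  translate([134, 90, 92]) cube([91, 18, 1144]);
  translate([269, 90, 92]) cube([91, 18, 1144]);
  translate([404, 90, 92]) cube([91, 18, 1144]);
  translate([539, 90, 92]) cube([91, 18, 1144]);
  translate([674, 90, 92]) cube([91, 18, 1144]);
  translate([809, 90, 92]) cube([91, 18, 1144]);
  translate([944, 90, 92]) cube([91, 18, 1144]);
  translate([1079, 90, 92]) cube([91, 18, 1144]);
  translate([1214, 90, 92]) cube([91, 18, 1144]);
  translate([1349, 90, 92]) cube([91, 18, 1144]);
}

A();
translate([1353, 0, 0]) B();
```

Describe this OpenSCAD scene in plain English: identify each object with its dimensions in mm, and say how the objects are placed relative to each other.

A is a table: top 1353 mm (x) × 597 mm (y), 50 mm thick, upper face at z = 745 mm, on four 56×56 mm square legs, each inset 41 mm from the nearest pair of top edges, running from z = 0 to the bottom of the top.

B is a fence section. Two 90×90 mm posts, 1222 mm tall, stand on the floor with a clear span of 1401 mm between their inner faces. Two horizontal rails of 90×67 mm section span the gap between the posts with their undersides at z = 300 mm and z = 993 mm, flush with the posts' −y face. 10 pickets, each 91 mm wide, 18 mm thick and 1144 mm tall, are fixed to the +y face of the rails with their bottoms at z = 92 mm, evenly spaced across the span with equal gaps (rounded down to the nearest mm) at the −x end and between each pair — any rounding remainder accumulates at the +x end.

The fence section is against the table's +x side, with their −y faces flush.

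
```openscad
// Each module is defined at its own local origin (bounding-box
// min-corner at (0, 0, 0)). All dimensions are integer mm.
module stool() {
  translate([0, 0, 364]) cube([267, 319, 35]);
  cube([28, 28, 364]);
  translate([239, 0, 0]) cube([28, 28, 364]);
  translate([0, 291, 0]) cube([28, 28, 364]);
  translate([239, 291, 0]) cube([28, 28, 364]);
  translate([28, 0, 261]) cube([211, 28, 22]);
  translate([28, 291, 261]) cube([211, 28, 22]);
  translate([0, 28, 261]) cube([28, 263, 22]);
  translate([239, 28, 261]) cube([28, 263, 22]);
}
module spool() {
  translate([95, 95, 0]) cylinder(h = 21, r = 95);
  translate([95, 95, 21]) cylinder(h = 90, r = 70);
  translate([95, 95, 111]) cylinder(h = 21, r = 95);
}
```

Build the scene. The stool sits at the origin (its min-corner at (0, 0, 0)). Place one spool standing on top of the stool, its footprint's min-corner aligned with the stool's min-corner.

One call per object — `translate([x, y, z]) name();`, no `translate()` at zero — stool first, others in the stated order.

stool();
translate([0, 0, 399]) spool();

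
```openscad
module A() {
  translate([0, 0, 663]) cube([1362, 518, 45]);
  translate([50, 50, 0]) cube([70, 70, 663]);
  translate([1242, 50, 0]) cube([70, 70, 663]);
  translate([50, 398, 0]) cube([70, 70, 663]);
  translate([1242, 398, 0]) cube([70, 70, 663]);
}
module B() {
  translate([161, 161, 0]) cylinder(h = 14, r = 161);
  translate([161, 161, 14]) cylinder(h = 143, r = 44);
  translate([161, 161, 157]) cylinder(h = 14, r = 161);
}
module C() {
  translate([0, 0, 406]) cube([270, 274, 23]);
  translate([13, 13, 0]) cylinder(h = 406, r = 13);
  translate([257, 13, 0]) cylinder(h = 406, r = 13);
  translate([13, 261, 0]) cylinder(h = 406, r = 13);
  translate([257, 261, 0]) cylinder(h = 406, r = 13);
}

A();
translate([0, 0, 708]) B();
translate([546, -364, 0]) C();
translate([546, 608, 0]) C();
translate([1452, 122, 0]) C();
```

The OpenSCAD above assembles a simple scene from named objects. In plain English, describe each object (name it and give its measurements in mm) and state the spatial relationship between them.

A is a table with a 1362×518 mm rectangular top, 45 mm thick, top surface at z = 708 mm, supported by four 70×70 mm square legs, each inset 50 mm from the nearest pair of top edges, running from the floor.

B is a spool: two coaxial disc flanges of radius 161 mm and thickness 14 mm, joined by a core cylinder of radius 44 mm and height 143 mm. The lower flange rests on z = 0 and the three cylinders share a vertical axis.

C is a four-legged stool. The seat is 270×274 mm, 23 mm thick, top at z = 429 mm. It stands on four round legs, each 26 mm in diameter, from z = 0 to the seat underside, each leg's axis is inset half a diameter from the nearest pair of seat edges (so the leg's bounding box is flush with the corner).

The spool is on top of the table. Three stools sit around the table at the −y, +y, +x sides.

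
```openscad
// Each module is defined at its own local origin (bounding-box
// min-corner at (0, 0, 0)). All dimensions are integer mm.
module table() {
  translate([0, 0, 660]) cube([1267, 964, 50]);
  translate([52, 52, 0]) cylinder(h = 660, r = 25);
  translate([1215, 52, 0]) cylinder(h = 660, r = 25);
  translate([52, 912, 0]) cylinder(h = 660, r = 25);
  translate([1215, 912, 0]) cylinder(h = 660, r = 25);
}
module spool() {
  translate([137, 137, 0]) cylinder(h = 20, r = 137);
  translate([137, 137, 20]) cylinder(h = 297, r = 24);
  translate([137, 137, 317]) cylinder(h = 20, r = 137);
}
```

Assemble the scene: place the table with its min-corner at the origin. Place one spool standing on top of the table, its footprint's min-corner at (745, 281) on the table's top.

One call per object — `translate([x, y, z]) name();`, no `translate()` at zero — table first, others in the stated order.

table();
translate([745, 281, 710]) spool();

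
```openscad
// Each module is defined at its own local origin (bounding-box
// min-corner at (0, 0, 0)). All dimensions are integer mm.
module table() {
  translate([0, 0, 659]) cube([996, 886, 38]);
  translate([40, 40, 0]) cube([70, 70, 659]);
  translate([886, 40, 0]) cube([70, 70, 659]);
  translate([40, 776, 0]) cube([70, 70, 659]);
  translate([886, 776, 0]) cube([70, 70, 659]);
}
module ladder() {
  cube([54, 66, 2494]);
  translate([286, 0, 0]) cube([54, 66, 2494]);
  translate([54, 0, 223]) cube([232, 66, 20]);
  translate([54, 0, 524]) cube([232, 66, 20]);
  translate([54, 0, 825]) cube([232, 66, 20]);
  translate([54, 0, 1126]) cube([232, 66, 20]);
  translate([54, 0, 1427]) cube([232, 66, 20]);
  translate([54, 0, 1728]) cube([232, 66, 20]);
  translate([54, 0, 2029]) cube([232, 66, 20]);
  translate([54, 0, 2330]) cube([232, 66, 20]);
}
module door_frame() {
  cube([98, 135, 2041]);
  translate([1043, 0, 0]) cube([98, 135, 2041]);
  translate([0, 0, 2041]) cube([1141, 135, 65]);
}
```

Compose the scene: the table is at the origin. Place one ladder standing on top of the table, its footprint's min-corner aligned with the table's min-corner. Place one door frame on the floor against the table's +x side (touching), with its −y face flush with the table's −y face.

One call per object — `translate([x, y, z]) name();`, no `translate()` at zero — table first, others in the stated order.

table();
translate([0, 0, 697]) ladder();
translate([996, 0, 0]) door_frame();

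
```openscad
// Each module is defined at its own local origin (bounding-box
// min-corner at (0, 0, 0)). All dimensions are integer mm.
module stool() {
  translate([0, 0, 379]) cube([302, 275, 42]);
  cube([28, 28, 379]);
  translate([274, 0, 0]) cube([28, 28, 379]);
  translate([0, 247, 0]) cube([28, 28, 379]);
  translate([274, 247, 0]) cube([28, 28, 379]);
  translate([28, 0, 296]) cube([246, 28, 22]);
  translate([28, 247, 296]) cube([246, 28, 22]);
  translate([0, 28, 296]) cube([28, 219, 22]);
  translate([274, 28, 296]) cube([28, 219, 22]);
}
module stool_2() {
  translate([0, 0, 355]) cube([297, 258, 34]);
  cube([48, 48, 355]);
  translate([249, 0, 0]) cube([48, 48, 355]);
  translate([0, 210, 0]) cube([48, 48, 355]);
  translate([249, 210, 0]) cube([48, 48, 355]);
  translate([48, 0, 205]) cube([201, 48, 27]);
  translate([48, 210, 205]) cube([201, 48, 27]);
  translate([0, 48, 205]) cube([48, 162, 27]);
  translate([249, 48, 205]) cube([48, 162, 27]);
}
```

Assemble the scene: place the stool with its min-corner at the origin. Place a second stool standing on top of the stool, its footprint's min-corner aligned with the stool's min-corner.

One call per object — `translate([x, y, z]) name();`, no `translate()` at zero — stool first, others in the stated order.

stool();
translate([0, 0, 421]) stool_2();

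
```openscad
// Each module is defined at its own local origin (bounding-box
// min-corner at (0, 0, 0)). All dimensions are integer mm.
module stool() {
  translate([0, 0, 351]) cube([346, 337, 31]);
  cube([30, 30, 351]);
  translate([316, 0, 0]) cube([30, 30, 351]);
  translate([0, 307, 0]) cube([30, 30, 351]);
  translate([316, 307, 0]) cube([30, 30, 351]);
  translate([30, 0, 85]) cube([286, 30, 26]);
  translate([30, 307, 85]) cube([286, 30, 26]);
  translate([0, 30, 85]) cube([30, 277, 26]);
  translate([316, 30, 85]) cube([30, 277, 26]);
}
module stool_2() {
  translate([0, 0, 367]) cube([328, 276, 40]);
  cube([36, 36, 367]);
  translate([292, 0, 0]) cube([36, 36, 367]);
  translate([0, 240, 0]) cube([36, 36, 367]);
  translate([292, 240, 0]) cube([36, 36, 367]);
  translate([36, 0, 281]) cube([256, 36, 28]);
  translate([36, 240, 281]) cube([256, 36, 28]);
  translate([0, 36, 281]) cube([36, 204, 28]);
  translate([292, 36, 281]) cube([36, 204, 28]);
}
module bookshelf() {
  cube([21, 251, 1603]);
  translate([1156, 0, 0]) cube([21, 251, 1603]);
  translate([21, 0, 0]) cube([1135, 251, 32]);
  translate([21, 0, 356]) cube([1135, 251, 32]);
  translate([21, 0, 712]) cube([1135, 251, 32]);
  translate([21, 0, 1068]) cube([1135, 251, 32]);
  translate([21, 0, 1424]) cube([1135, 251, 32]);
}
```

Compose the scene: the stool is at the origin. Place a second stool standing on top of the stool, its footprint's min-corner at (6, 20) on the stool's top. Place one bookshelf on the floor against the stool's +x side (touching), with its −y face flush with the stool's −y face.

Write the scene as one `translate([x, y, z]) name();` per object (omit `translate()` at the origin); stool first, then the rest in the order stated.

stool();
translate([6, 20, 382]) stool_2();
translate([346, 0, 0]) bookshelf();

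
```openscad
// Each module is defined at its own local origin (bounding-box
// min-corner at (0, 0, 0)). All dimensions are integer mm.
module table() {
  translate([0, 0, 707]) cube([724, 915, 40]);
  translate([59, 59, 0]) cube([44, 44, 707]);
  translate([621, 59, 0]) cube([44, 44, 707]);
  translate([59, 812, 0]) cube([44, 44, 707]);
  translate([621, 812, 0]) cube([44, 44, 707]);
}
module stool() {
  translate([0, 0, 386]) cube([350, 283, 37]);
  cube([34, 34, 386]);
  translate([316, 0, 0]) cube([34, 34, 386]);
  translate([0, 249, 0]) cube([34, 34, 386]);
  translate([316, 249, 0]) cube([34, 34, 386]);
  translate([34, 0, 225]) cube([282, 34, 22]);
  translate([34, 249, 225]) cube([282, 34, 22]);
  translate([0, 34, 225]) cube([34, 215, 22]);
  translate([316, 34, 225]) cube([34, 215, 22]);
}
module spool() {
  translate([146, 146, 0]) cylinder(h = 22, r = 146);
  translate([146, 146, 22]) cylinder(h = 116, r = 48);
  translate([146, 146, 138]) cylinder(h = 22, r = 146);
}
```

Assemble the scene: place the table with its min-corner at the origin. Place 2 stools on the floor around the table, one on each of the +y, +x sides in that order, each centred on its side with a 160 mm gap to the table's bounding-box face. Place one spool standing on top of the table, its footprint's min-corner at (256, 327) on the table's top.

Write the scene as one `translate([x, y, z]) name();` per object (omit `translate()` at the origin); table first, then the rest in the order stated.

table();
translate([187, 1075, 0]) stool();
translate([884, 316, 0]) stool();
translate([256, 327, 747]) spool();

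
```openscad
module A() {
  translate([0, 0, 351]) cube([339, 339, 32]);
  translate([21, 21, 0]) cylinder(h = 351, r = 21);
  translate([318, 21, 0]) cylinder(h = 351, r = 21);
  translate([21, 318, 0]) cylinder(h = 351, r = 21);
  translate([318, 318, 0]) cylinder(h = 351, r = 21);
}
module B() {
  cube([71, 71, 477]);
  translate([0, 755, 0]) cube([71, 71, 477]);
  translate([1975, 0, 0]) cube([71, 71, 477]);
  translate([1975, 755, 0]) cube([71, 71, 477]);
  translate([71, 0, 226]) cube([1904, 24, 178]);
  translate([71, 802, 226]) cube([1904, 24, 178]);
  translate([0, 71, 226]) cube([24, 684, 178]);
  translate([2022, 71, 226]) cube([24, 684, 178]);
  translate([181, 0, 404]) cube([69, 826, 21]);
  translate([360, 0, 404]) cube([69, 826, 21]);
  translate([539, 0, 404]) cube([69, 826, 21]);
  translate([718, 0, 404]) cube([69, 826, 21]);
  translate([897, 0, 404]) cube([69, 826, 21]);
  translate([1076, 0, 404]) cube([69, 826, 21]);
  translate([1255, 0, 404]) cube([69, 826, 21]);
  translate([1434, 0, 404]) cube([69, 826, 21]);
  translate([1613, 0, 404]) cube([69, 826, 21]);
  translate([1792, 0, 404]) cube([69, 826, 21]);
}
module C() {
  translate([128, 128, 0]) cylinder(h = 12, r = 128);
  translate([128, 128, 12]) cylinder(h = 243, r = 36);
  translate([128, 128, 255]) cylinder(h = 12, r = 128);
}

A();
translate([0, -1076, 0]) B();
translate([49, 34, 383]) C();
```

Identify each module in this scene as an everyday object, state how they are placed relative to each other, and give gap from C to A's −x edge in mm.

The spool's min-x is at 49; the stool's min-x is 0; gap = 49 mm.

A is a stool. B is a bed frame. C is a spool. The bed frame is on the floor beside the stool on its −y side. The spool is on top of the stool. The gap from the spool to the stool's −x edge is 49 mm.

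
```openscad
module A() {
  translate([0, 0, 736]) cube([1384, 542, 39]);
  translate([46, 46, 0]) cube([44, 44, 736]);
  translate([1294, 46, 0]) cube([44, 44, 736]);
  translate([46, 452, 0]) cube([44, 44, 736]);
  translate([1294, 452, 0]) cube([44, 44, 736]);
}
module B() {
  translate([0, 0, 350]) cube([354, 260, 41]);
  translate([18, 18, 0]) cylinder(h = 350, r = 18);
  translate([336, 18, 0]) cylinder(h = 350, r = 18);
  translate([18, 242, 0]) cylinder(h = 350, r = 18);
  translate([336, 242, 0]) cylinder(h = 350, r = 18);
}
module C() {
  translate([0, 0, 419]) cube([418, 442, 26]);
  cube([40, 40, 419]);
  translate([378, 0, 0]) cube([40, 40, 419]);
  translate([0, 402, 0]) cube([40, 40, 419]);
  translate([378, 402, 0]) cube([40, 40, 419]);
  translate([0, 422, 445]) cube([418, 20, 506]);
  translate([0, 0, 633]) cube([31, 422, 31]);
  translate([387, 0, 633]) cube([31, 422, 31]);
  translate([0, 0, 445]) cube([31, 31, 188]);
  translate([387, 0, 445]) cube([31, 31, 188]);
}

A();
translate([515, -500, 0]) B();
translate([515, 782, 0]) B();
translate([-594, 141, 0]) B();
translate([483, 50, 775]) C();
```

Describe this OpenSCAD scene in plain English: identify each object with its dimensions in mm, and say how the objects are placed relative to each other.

A is a table: top 1384 mm (x) × 542 mm (y), 39 mm thick, upper face at z = 775 mm, on four 44×44 mm square legs, each inset 46 mm from the nearest pair of top edges, running from z = 0 to the bottom of the top.

B is a simple wooden stool: a rectangular seat 354 mm (x) by 260 mm (y), 41 mm thick, top face at z = 391 mm, on four round legs, each 36 mm in diameter. The legs rest on z = 0, each leg's axis is inset half a diameter from the nearest pair of seat edges (so the leg's bounding box is flush with the corner).

C is a chair: 418×442 mm seat, 26 mm thick, top at z = 445 mm, on four 40 mm square corner legs flush with the seat edges. A 20 mm thick backrest slab spans the full seat width, extending 506 mm above the seat top, its back face flush with the seat's +y edge. Two armrests of 31×31 mm section run along each side from the seat's front edge to the front of the backrest, top faces 219 mm above the seat top and outer faces flush with the seat's x-edges; a 31×31 mm post under the front of each armrest stands on the seat at the front corner.

Three stools sit around the table at the −y, +y, −x sides. The chair is on top of the table, centred.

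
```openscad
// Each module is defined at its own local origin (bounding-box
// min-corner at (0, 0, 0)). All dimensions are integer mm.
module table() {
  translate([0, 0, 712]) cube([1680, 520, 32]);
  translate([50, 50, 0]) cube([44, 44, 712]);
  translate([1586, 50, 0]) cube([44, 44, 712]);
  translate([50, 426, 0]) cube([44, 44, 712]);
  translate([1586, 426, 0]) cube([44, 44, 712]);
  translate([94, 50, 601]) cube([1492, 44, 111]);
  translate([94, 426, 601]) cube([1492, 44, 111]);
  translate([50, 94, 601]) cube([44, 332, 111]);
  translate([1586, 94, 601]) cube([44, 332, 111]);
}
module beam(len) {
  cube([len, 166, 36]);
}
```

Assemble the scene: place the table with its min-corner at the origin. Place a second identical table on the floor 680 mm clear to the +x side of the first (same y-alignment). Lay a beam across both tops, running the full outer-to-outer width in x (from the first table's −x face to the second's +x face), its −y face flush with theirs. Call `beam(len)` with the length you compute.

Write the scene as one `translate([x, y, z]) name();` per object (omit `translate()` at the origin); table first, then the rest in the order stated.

table();
translate([2360, 0, 0]) table();
translate([0, 0, 744]) beam(4040);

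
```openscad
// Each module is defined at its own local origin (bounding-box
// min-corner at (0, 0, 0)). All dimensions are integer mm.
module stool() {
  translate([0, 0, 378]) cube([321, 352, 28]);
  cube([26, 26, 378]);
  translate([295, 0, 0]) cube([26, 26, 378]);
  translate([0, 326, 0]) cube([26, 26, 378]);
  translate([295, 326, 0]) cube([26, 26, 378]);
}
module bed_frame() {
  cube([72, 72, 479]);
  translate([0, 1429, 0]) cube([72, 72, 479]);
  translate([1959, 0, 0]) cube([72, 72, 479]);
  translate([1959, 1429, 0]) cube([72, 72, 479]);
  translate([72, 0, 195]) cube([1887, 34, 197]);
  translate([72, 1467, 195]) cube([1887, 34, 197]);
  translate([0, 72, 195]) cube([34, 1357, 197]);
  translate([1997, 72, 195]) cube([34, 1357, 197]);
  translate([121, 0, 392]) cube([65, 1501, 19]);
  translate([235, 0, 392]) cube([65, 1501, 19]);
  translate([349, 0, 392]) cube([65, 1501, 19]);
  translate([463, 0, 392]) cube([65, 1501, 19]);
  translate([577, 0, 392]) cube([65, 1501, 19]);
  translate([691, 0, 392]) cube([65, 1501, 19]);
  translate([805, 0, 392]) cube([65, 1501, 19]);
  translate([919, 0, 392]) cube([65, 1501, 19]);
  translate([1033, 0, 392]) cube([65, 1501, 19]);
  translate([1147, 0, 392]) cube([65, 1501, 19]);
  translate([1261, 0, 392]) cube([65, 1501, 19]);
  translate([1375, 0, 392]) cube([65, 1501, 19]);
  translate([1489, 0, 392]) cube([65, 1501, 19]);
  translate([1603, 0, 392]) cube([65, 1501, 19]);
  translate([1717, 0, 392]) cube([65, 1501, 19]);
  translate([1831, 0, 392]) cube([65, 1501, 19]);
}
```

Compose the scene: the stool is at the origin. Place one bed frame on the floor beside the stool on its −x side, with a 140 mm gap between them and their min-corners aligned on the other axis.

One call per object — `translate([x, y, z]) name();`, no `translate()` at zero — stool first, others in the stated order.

stool();
translate([-2171, 0, 0]) bed_frame();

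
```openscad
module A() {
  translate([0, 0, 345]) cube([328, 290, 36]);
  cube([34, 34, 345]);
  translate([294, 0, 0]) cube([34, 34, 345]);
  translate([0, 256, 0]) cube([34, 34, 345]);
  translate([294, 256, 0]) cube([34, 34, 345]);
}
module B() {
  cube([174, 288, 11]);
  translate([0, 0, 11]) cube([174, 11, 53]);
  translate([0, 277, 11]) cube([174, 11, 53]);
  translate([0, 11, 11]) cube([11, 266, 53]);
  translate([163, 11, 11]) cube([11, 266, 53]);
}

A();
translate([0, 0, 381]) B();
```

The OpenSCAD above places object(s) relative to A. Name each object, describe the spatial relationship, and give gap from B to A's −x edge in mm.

The open box's min-x is at 0; the stool's min-x is 0; gap = 0 mm.

A is a stool. B is an open box. The open box is on top of the stool. The gap from the open box to the stool's −x edge is 0 mm.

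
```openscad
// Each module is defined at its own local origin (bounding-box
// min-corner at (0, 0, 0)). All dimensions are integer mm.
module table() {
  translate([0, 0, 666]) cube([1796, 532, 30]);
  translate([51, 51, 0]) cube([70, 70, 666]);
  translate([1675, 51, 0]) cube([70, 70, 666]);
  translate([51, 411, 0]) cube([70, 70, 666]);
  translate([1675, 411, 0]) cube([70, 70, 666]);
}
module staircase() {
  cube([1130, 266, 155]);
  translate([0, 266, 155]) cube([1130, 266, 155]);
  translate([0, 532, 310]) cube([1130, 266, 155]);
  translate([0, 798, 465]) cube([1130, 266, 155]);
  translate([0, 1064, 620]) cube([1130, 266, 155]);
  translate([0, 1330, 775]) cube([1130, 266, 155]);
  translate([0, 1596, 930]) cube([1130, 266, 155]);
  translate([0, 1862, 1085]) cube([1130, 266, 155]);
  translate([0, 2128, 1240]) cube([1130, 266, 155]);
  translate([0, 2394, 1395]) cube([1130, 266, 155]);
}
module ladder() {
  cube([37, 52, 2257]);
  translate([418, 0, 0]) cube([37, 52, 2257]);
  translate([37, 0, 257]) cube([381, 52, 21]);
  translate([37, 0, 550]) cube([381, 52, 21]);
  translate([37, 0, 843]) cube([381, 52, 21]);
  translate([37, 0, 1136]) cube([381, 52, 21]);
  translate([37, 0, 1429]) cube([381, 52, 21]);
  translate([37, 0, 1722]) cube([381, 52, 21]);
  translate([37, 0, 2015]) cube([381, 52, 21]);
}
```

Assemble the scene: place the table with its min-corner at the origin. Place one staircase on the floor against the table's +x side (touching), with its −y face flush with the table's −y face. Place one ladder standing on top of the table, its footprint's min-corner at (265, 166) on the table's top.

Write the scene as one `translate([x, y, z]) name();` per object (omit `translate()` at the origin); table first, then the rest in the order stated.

table();
translate([1796, 0, 0]) staircase();
translate([265, 166, 696]) ladder();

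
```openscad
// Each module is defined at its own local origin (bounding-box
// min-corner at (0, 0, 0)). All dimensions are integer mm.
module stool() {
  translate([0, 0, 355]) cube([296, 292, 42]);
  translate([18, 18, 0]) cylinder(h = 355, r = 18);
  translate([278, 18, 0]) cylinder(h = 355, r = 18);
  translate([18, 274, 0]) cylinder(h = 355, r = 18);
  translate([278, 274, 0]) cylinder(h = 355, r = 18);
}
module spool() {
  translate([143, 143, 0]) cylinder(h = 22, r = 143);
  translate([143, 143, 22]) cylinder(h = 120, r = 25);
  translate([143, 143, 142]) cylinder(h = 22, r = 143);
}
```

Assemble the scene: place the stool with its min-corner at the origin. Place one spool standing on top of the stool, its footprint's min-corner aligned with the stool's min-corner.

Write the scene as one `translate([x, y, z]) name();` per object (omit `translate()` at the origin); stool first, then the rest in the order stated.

stool();
translate([0, 0, 397]) spool();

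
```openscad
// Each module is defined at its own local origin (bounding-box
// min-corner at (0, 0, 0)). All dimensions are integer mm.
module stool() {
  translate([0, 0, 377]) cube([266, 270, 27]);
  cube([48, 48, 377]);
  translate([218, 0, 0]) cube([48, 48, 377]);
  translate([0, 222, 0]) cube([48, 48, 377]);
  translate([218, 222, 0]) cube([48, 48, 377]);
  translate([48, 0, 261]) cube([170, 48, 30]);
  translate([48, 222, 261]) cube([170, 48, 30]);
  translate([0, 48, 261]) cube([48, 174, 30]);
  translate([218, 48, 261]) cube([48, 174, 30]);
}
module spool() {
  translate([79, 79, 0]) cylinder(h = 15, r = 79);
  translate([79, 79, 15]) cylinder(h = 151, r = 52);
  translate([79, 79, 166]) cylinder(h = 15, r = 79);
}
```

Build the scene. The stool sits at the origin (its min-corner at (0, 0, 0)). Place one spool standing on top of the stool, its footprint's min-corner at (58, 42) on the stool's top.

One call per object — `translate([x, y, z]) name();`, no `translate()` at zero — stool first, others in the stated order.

stool();
translate([58, 42, 404]) spool();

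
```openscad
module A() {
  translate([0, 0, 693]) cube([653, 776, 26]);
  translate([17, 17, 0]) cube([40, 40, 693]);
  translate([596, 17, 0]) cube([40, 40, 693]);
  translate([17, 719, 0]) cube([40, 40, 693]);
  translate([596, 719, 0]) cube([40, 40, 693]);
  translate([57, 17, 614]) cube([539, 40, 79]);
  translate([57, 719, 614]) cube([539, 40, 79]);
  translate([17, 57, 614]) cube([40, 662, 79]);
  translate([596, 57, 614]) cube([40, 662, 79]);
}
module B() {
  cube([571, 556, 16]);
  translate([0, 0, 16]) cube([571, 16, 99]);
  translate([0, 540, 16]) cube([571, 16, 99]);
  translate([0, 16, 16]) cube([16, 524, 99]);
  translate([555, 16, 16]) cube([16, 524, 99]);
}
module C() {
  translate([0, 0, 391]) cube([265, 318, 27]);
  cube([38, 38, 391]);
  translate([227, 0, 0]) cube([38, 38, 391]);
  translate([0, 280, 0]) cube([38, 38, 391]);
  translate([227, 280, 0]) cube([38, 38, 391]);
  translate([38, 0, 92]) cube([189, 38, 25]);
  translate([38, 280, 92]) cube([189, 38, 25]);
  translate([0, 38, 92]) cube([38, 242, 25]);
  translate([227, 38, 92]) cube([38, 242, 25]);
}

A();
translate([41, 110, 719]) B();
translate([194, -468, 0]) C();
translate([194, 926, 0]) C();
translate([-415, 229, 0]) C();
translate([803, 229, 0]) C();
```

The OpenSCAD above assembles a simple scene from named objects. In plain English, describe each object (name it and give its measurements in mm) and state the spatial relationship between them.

A is a table with a 653×776 mm rectangular top, 26 mm thick, top surface at z = 719 mm, supported by four 40×40 mm square legs, each inset 17 mm from the nearest pair of top edges, running from the floor. Four apron rails, 40 mm thick and 79 mm tall, run between adjacent legs with their top edges flush with the underside of the top and their outer faces flush with the legs' outer faces.

B is an open storage box with external size 571×556×115 mm and wall thickness 16 mm (the base is also 16 mm thick). The base covers the whole footprint; the four walls stand on the base, with the y-facing walls full-width and the x-facing walls fitting between their inner faces.

C is a four-legged stool. The seat is 265×318 mm, 27 mm thick, top at z = 418 mm. It stands on four square legs, each 38×38 mm in cross-section, from z = 0 to the seat underside, each flush with a corner of the seat. Four stretchers, 38 mm wide and 25 mm tall, connect adjacent legs with their undersides at z = 92 mm, each running between the inner faces of the legs it joins and aligned with the legs' outer faces on the other axis.

The open box is on top of the table, centred. Four stools sit around the table at the −y, +y, −x, +x sides.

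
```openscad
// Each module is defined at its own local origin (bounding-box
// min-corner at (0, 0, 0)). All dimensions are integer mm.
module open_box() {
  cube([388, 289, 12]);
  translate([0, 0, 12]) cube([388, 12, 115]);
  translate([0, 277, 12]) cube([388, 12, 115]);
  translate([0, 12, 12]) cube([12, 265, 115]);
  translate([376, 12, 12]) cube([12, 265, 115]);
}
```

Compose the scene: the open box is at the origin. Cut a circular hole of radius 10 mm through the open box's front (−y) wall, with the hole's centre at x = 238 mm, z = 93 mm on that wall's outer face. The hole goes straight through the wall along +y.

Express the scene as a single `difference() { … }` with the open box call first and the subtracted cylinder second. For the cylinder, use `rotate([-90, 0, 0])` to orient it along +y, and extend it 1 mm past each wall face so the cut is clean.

difference() {
  open_box();
  translate([238, -1, 93]) rotate([-90, 0, 0]) cylinder(h = 14, r = 10);
}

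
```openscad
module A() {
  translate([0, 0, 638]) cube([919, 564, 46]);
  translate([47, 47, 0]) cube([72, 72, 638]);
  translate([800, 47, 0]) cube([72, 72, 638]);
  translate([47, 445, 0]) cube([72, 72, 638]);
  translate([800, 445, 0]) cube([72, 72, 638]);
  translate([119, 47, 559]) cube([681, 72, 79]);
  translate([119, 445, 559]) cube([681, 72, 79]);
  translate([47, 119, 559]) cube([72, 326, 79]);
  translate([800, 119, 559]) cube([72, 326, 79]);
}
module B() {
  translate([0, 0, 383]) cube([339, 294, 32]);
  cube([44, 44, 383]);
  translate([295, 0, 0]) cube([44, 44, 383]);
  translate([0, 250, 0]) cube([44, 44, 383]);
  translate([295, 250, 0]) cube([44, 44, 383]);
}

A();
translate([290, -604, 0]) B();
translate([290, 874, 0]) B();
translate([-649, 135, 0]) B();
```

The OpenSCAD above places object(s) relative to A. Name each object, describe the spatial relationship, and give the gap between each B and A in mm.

Each stool's nearest face is 310 mm from the table's bounding box.

A is a table. B is a stool. Three stools sit around the table at the −y, +y, −x sides. The gap between each stool and the table is 310 mm.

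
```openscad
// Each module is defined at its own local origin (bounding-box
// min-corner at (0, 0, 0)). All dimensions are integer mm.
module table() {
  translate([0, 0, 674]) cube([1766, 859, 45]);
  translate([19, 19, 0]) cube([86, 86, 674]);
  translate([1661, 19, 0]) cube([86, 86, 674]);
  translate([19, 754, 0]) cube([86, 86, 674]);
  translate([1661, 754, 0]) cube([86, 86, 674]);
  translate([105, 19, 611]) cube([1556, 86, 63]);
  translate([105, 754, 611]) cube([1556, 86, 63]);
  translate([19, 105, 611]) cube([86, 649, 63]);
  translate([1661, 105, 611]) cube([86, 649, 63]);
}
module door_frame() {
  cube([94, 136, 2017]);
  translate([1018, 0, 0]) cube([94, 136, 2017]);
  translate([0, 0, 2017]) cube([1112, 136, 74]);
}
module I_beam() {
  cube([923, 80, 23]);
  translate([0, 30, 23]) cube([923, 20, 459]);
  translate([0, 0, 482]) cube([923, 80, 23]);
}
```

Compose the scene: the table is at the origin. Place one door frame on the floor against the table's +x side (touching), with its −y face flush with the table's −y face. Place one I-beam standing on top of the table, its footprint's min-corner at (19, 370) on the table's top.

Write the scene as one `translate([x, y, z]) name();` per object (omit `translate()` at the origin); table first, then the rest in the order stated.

table();
translate([1766, 0, 0]) door_frame();
translate([19, 370, 719]) I_beam();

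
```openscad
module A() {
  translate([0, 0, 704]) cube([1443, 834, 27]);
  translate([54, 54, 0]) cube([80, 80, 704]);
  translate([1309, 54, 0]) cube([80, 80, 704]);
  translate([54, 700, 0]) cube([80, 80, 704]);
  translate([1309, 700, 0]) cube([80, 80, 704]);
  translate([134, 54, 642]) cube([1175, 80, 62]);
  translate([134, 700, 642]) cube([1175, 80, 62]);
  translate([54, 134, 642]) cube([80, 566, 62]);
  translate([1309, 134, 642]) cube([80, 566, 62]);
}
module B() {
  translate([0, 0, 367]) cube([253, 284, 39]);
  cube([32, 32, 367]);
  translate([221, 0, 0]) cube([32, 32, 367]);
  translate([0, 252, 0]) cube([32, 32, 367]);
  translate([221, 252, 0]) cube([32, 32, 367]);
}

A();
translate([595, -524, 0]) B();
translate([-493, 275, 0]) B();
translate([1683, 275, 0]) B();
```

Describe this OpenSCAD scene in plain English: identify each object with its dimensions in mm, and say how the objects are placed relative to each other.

A is a table: top 1443 mm (x) × 834 mm (y), 27 mm thick, upper face at z = 731 mm, on four 80×80 mm square legs, each inset 54 mm from the nearest pair of top edges, running from z = 0 to the bottom of the top. Four apron rails, 80 mm thick and 62 mm tall, run between adjacent legs with their top edges flush with the underside of the top and their outer faces flush with the legs' outer faces.

B is a simple wooden stool: a rectangular seat 253 mm (x) by 284 mm (y), 39 mm thick, top face at z = 406 mm, on four square legs, each 32×32 mm in cross-section. The legs rest on z = 0, each flush with a corner of the seat.

Three stools sit around the table at the −y, −x, +x sides.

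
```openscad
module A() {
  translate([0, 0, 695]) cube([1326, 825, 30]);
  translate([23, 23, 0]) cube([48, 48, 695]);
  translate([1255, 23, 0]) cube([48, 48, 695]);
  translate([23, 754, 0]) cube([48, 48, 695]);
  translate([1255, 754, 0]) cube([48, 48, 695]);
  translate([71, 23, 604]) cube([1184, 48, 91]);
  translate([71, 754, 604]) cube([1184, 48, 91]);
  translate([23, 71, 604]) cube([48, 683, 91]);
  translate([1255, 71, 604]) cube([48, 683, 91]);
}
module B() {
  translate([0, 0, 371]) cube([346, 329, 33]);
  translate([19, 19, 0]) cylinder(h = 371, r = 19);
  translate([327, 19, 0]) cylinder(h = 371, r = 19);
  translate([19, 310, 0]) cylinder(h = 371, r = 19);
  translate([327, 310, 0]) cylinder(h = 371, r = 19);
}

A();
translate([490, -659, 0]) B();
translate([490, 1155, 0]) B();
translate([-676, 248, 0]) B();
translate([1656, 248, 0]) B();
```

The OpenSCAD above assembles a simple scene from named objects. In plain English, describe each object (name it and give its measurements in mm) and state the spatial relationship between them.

A is a rectangular dining table. The top is 1326×825×30 mm with its upper surface at z = 725 mm. It stands on four 48×48 mm square legs, each inset 23 mm from the nearest pair of top edges, running from the floor to the underside of the top. Four apron rails, 48 mm thick and 91 mm tall, run between adjacent legs with their top edges flush with the underside of the top and their outer faces flush with the legs' outer faces.

B is a four-legged stool. The seat is 346×329 mm, 33 mm thick, top at z = 404 mm. It stands on four round legs, each 38 mm in diameter, from z = 0 to the seat underside, each leg's axis is inset half a diameter from the nearest pair of seat edges (so the leg's bounding box is flush with the corner).

Four stools sit around the table at the −y, +y, −x, +x sides.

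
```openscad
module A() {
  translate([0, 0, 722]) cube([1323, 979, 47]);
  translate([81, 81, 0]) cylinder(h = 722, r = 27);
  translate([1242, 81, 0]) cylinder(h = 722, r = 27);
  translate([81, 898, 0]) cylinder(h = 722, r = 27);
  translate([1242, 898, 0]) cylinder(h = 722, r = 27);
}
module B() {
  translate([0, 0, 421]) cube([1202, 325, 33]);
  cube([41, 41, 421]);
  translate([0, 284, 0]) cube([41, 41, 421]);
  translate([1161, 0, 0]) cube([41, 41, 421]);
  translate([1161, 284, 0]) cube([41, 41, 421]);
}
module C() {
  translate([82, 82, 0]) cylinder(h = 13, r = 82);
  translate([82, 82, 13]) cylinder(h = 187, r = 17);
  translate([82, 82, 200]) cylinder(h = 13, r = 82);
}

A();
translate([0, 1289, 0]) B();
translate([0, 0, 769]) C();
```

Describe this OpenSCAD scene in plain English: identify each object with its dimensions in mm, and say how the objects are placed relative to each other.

A is a table: top 1323 mm (x) × 979 mm (y), 47 mm thick, upper face at z = 769 mm, on four round legs of 54 mm diameter, each leg's bounding box inset 54 mm from the nearest pair of top edges, running from z = 0 to the bottom of the top.

B is a long wooden bench with a 1202 mm (x) × 325 mm (y) seat, 33 mm thick, its top surface 454 mm above the floor. Four 41 mm square legs at the seat corners, flush with the edges, run from z = 0 to the seat underside.

C is a spool: two coaxial disc flanges of radius 82 mm and thickness 13 mm, joined by a core cylinder of radius 17 mm and height 187 mm. The lower flange rests on z = 0 and the three cylinders share a vertical axis.

The bench is on the floor beside the table on its +y side. The spool is on top of the table.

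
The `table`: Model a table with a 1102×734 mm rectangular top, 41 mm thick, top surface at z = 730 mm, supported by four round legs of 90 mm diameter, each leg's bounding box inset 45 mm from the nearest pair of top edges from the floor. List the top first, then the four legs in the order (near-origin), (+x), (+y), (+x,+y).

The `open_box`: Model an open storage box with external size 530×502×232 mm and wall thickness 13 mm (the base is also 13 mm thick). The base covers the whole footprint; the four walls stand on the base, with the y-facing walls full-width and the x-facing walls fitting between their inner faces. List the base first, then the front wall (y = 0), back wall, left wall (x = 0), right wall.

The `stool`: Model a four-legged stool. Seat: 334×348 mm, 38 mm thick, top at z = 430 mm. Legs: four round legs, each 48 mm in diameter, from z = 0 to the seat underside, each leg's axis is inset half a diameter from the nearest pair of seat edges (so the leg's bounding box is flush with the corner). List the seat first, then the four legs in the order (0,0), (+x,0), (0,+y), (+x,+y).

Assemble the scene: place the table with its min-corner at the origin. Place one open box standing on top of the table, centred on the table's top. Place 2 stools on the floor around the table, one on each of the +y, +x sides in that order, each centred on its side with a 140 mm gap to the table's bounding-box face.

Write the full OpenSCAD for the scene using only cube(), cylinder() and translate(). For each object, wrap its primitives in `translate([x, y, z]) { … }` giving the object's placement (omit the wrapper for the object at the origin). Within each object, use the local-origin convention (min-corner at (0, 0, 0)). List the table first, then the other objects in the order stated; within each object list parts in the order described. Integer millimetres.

translate([0, 0, 689]) cube([1102, 734, 41]);
translate([90, 90, 0]) cylinder(h = 689, r = 45);
translate([1012, 90, 0]) cylinder(h = 689, r = 45);
translate([90, 644, 0]) cylinder(h = 689, r = 45);
translate([1012, 644, 0]) cylinder(h = 689, r = 45);
translate([286, 116, 730]) {
  cube([530, 502, 13]);
  translate([0, 0, 13]) cube([530, 13, 219]);
  translate([0, 489, 13]) cube([530, 13, 219]);
  translate([0, 13, 13]) cube([13, 476, 219]);
  translate([517, 13, 13]) cube([13, 476, 219]);
}
translate([384, 874, 0]) {
  translate([0, 0, 392]) cube([334, 348, 38]);
  translate([24, 24, 0]) cylinder(h = 392, r = 24);
  translate([310, 24, 0]) cylinder(h = 392, r = 24);
  translate([24, 324, 0]) cylinder(h = 392, r = 24);
  translate([310, 324, 0]) cylinder(h = 392, r = 24);
}
translate([1242, 193, 0]) {
  translate([0, 0, 392]) cube([334, 348, 38]);
  translate([24, 24, 0]) cylinder(h = 392, r = 24);
  translate([310, 24, 0]) cylinder(h = 392, r = 24);
  translate([24, 324, 0]) cylinder(h = 392, r = 24);
  translate([310, 324, 0]) cylinder(h = 392, r = 24);
}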